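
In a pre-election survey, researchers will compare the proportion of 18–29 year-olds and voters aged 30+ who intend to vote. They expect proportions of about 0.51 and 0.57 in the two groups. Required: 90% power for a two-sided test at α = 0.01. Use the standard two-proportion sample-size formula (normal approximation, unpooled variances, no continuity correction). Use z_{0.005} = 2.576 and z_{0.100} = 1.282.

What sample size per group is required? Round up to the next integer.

n = 2047 per group

n = (z_{α/2} + z_β)² · [p₁(1−p₁) + p₂(1−p₂)] / (p₁ − p₂)²
  = (2.576 + 1.282)² · (0.51·0.49 + 0.57·0.43) / (-0.06)²
  = (3.858)² · (0.2499 + 0.2451) / 0.0036
  = 14.8842 · 0.4950 / 0.0036
  = 2046.57
Round up → n = 2047 per group.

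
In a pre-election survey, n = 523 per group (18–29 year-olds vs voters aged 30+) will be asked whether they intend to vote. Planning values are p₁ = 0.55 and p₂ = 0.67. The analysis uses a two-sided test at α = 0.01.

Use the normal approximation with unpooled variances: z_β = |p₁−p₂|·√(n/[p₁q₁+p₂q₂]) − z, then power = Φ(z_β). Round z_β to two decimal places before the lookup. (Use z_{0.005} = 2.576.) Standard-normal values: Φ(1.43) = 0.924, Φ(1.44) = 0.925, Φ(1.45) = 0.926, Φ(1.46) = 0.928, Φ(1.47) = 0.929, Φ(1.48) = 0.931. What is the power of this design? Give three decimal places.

z_β = |p₁−p₂|·√(n/[p₁q₁+p₂q₂]) − z_{α/2}
    = 0.12 · √(523/0.4686) − 2.576
    = 0.12 · 33.4079 − 2.576
    = 4.0090 − 2.576 = 1.4330 → 1.43
Power = Φ(1.43) = 0.924.

Power ≈ 0.924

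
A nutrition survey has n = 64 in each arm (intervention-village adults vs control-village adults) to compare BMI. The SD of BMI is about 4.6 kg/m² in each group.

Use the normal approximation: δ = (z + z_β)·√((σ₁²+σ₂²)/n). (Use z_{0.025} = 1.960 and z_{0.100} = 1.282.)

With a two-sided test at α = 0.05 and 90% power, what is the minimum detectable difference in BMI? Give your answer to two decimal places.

Minimum detectable difference ≈ 2.64 kg/m²

δ = (z_{α/2} + z_β) · √((σ₁²+σ₂²)/n)
  = (1.960 + 1.282) · √(42.32/64)
  = 3.242 · √0.66125
  = 3.242 · 0.8132
  = 2.6363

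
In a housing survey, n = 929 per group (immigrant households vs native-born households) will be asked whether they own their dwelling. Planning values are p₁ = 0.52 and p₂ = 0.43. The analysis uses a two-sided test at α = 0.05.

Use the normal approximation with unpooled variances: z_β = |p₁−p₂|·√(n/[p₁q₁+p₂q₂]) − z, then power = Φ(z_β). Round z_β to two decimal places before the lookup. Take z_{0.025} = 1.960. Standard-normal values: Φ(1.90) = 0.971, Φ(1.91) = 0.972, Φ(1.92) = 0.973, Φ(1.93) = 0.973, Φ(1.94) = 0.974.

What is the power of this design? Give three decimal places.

z_β = |p₁−p₂|·√(n/[p₁q₁+p₂q₂]) − z_{α/2}
    = 0.09 · √(929/0.4947) − 1.960
    = 0.09 · 43.3348 − 1.960
    = 3.9001 − 1.960 = 1.9401 → 1.94
Power = Φ(1.94) = 0.974.

Power ≈ 0.974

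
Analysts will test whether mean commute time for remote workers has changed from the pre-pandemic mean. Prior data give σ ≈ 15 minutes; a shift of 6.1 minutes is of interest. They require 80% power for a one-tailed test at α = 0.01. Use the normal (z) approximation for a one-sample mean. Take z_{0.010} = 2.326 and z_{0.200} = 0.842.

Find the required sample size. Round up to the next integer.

n = 61

n = (z_α + z_β)² · σ² / δ²
  = (2.326 + 0.842)² · 15² / 6.1²
  = 10.0362 · 225 / 37.21
  = 60.69
Round up → n = 61.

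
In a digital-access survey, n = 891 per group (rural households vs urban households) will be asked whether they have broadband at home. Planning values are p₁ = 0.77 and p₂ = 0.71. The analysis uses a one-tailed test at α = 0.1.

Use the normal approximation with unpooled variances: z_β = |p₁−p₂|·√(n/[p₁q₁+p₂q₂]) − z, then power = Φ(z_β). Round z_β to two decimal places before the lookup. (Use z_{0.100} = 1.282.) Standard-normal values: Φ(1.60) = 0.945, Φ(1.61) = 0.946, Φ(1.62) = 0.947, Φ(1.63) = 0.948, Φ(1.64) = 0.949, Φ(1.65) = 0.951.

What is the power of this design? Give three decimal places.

Power ≈ 0.946

z_β = |p₁−p₂|·√(n/[p₁q₁+p₂q₂]) − z_α
    = 0.06 · √(891/0.3830) − 1.282
    = 0.06 · 48.2325 − 1.282
    = 2.8939 − 1.282 = 1.6119 → 1.61
Power = Φ(1.61) = 0.946.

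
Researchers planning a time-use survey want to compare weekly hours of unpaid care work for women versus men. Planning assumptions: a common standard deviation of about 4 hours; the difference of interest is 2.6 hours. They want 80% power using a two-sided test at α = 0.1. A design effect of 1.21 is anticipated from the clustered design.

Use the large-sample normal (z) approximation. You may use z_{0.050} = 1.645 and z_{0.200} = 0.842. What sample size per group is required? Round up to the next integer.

n = (z_{α/2} + z_β)² · (σ₁² + σ₂²) / δ²
  = (1.645 + 0.842)² · (2·4² = 32) / 2.6²
  = 6.1852 · 32 / 6.76
  = 29.28
Design effect: 1.21 × 29.28 = 35.43.
Round up → n = 36 per group.

n = 36 per group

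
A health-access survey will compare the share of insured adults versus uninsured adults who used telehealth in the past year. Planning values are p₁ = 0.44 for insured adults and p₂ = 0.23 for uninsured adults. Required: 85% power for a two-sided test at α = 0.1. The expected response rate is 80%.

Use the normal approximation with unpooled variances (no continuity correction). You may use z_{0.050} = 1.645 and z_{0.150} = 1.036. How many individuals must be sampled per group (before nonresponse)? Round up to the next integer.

n = 87 per group

n = (z_{α/2} + z_β)² · [p₁(1−p₁) + p₂(1−p₂)] / (p₁ − p₂)²
  = (1.645 + 1.036)² · (0.44·0.56 + 0.23·0.77) / (0.21)²
  = (2.681)² · (0.2464 + 0.1771) / 0.0441
  = 7.1878 · 0.4235 / 0.0441
  = 69.03
Adjust for 80% response: 69.03 / 0.80 = 86.28.
Round up → n = 87 per group.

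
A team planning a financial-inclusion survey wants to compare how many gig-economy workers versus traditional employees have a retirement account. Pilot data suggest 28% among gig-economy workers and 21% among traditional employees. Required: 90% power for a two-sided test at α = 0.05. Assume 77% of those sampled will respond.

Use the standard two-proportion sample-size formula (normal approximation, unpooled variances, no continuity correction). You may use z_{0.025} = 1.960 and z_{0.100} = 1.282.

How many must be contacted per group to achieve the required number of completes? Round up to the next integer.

n = 1024 per group

n = (z_{α/2} + z_β)² · [p₁(1−p₁) + p₂(1−p₂)] / (p₁ − p₂)²
  = (1.960 + 1.282)² · (0.28·0.72 + 0.21·0.79) / (0.07)²
  = (3.242)² · (0.2016 + 0.1659) / 0.0049
  = 10.5106 · 0.3675 / 0.0049
  = 788.29
Adjust for 77% response: 788.29 / 0.77 = 1023.76.
Round up → n = 1024 per group.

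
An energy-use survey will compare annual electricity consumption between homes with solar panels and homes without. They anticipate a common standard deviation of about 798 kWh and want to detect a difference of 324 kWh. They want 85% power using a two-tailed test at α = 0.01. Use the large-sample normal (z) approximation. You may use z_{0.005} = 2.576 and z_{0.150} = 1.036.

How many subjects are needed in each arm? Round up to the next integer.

n = (z_{α/2} + z_β)² · (σ₁² + σ₂²) / δ²
  = (2.576 + 1.036)² · (2·798² = 1273608) / 324²
  = 13.0465 · 1273608 / 104976
  = 158.29
Round up → n = 159 per group.

n = 159 per group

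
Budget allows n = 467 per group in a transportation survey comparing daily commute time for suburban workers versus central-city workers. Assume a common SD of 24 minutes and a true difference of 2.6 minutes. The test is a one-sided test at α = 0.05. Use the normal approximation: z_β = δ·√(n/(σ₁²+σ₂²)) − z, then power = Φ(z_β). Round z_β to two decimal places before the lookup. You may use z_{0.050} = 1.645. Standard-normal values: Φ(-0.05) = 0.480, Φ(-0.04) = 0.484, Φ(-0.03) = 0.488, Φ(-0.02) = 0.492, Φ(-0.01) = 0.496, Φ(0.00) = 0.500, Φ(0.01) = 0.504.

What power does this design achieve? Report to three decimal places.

z_β = δ·√(n/(σ₁²+σ₂²)) − z_α
    = 2.6 · √(467/1152) − 1.645
    = 2.6 · 0.63670 − 1.645
    = 1.6554 − 1.645 = 0.0104 → 0.01
Power = Φ(0.01) = 0.504.

Power ≈ 0.504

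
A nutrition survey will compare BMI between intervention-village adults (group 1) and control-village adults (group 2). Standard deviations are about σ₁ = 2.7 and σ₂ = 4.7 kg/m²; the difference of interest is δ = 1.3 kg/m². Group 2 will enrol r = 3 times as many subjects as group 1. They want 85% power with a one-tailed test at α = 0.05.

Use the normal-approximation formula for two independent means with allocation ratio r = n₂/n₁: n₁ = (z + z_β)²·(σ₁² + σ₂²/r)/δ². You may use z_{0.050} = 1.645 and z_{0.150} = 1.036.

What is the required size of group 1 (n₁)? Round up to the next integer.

n₁ = 63

n₁ = (z_α + z_β)² · (σ₁² + σ₂²/r) / δ²
   = (1.645 + 1.036)² · (2.7² + 4.7²/3) / 1.3²
   = 7.1878 · (7.29 + 7.3633) / 1.69
   = 7.1878 · 14.6533 / 1.69
   = 62.32
Round up → n₁ = 63; n₂ = r·n₁ = 3 × 63 = 189.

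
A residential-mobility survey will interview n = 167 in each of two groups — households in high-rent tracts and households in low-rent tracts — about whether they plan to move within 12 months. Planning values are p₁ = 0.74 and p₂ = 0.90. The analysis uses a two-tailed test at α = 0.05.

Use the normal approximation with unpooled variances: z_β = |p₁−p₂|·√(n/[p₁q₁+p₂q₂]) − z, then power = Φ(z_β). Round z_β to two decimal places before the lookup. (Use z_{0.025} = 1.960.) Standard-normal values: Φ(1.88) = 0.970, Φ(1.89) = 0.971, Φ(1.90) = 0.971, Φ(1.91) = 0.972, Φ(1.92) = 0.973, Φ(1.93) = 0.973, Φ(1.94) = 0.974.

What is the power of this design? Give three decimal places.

Power ≈ 0.973

z_β = |p₁−p₂|·√(n/[p₁q₁+p₂q₂]) − z_{α/2}
    = 0.16 · √(167/0.2824) − 1.960
    = 0.16 · 24.3179 − 1.960
    = 3.8909 − 1.960 = 1.9309 → 1.93
Power = Φ(1.93) = 0.973.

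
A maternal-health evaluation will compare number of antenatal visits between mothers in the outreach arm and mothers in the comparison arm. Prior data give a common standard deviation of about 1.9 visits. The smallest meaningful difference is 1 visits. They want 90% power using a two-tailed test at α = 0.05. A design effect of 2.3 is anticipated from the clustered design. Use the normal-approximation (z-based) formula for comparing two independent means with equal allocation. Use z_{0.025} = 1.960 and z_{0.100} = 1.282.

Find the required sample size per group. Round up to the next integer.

n = (z_{α/2} + z_β)² · (σ₁² + σ₂²) / δ²
  = (1.960 + 1.282)² · (2·1.9² = 7.22) / 1²
  = 10.5106 · 7.22 / 1
  = 75.89
Design effect: 2.3 × 75.89 = 174.54.
Round up → n = 175 per group.

n = 175 per group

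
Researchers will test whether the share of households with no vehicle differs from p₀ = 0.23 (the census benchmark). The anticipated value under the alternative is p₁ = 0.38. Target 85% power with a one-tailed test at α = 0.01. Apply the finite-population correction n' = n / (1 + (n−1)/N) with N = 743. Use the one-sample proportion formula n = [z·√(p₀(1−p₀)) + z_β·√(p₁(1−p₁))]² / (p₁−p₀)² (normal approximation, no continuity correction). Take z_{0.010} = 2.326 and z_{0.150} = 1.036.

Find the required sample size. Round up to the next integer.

n = [z_α·√(p₀q₀) + z_β·√(p₁q₁)]² / (p₁ − p₀)²
  = [2.326·√(0.23·0.77) + 1.036·√(0.38·0.62)]² / (0.15)²
  = [2.326·0.4208 + 1.036·0.4854]² / 0.0225
  = [1.4817]² / 0.0225
  = 97.58
Finite-population correction (N = 743): 97.58 / (1 + (97.58 − 1)/743) = 86.35.
Round up → n = 87.

n = 87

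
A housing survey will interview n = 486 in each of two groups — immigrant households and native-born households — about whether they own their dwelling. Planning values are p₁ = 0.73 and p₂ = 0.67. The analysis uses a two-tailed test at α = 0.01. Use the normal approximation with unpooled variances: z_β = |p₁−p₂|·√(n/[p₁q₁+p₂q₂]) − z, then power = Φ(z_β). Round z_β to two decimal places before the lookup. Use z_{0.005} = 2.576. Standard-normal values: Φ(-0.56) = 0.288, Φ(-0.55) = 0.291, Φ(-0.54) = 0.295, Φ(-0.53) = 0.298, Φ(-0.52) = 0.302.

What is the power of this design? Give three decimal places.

z_β = |p₁−p₂|·√(n/[p₁q₁+p₂q₂]) − z_{α/2}
    = 0.06 · √(486/0.4182) − 2.576
    = 0.06 · 34.0899 − 2.576
    = 2.0454 − 2.576 = -0.5306 → -0.53
Power = Φ(-0.53) = 0.298.

Power ≈ 0.298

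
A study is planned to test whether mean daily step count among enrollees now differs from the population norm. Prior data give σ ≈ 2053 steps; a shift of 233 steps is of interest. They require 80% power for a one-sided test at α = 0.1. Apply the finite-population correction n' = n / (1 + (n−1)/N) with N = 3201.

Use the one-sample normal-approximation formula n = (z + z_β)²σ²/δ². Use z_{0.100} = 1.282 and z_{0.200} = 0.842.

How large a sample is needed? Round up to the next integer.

n = (z_α + z_β)² · σ² / δ²
  = (1.282 + 0.842)² · 2053² / 233²
  = 4.5114 · 4214809 / 54289
  = 350.25
Finite-population correction (N = 3201): 350.25 / (1 + (350.25 − 1)/3201) = 315.79.
Round up → n = 316.

n = 316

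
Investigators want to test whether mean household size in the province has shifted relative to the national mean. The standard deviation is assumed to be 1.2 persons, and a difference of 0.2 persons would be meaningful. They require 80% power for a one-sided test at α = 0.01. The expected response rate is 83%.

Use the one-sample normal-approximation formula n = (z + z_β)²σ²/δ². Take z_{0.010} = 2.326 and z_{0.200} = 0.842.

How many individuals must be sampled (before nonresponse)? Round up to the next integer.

n = 436

n = (z_α + z_β)² · σ² / δ²
  = (2.326 + 0.842)² · 1.2² / 0.2²
  = 10.0362 · 1.44 / 0.04
  = 361.30
Adjust for 83% response: 361.30 / 0.83 = 435.31.
Round up → n = 436.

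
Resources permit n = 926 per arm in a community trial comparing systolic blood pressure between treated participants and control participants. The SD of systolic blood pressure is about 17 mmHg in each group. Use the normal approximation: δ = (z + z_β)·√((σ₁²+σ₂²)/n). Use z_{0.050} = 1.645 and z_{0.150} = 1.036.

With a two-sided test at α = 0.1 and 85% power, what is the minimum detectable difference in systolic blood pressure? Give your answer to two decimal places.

Minimum detectable difference ≈ 2.12 mmHg

δ = (z_{α/2} + z_β) · √((σ₁²+σ₂²)/n)
  = (1.645 + 1.036) · √(578/926)
  = 2.681 · √0.62419
  = 2.681 · 0.7901
  = 2.1181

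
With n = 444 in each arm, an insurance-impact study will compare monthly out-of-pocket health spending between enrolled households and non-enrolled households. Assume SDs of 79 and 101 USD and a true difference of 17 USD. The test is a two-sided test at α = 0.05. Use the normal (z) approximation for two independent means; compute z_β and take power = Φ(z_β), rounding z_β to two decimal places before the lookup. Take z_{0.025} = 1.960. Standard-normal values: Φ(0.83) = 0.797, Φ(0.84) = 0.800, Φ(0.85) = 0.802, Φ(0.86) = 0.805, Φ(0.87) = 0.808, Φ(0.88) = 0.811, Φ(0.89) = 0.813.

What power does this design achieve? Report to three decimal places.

z_β = δ·√(n/(σ₁²+σ₂²)) − z_{α/2}
    = 17 · √(444/16442) − 1.960
    = 17 · 0.16433 − 1.960
    = 2.7936 − 1.960 = 0.8336 → 0.83
Power = Φ(0.83) = 0.797.

Power ≈ 0.797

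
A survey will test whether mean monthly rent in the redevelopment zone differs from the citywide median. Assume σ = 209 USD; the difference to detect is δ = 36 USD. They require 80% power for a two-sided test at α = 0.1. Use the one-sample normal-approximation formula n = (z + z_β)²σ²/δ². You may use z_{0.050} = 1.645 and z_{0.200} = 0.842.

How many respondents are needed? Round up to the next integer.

n = (z_{α/2} + z_β)² · σ² / δ²
  = (1.645 + 0.842)² · 209² / 36²
  = 6.1852 · 43681 / 1296
  = 208.47
Round up → n = 209.

n = 209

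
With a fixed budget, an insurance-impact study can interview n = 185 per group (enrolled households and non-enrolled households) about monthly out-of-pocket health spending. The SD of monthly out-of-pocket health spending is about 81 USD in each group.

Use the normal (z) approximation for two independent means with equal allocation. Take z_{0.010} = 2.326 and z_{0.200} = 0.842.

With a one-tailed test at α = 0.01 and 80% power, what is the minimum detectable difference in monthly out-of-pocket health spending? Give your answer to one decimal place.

Minimum detectable difference ≈ 26.7 USD

δ = (z_α + z_β) · √((σ₁²+σ₂²)/n)
  = (2.326 + 0.842) · √(13122/185)
  = 3.168 · √70.9297
  = 3.168 · 8.4220
  = 26.6808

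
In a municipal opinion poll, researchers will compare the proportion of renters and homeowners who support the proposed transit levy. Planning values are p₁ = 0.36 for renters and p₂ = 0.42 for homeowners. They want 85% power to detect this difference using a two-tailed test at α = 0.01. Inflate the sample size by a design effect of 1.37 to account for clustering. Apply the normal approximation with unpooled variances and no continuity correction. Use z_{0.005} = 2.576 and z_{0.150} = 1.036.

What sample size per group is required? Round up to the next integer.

n = 2354 per group

n = (z_{α/2} + z_β)² · [p₁(1−p₁) + p₂(1−p₂)] / (p₁ − p₂)²
  = (2.576 + 1.036)² · (0.36·0.64 + 0.42·0.58) / (-0.06)²
  = (3.612)² · (0.2304 + 0.2436) / 0.0036
  = 13.0465 · 0.4740 / 0.0036
  = 1717.79
Design effect: 1.37 × 1717.79 = 2353.38.
Round up → n = 2354 per group.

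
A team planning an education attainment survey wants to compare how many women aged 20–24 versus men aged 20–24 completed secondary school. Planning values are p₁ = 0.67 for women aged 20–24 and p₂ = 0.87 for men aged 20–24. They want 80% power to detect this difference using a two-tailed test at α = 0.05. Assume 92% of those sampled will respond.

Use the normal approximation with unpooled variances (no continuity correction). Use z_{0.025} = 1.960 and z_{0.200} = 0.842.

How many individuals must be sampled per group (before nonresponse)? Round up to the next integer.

n = 72 per group

n = (z_{α/2} + z_β)² · [p₁(1−p₁) + p₂(1−p₂)] / (p₁ − p₂)²
  = (1.960 + 0.842)² · (0.67·0.33 + 0.87·0.13) / (-0.20)²
  = (2.802)² · (0.2211 + 0.1131) / 0.0400
  = 7.8512 · 0.3342 / 0.0400
  = 65.60
Adjust for 92% response: 65.60 / 0.92 = 71.30.
Round up → n = 72 per group.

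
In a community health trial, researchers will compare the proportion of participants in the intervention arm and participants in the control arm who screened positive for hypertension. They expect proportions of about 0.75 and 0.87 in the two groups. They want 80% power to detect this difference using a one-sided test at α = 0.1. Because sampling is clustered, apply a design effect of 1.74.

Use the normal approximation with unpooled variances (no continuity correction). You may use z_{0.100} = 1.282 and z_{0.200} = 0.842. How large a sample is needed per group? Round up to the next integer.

n = (z_α + z_β)² · [p₁(1−p₁) + p₂(1−p₂)] / (p₁ − p₂)²
  = (1.282 + 0.842)² · (0.75·0.25 + 0.87·0.13) / (-0.12)²
  = (2.124)² · (0.1875 + 0.1131) / 0.0144
  = 4.5114 · 0.3006 / 0.0144
  = 94.17
Design effect: 1.74 × 94.17 = 163.86.
Round up → n = 164 per group.

n = 164 per group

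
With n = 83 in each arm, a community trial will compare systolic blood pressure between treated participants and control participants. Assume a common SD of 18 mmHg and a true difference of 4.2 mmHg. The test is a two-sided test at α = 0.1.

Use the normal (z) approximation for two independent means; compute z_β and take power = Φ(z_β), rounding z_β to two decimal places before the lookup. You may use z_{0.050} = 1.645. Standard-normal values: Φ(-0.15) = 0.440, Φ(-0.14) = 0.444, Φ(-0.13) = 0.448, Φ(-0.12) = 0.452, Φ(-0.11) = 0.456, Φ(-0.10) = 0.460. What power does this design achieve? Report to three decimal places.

z_β = δ·√(n/(σ₁²+σ₂²)) − z_{α/2}
    = 4.2 · √(83/648) − 1.645
    = 4.2 · 0.35789 − 1.645
    = 1.5031 − 1.645 = -0.1419 → -0.14
Power = Φ(-0.14) = 0.444.

Power ≈ 0.444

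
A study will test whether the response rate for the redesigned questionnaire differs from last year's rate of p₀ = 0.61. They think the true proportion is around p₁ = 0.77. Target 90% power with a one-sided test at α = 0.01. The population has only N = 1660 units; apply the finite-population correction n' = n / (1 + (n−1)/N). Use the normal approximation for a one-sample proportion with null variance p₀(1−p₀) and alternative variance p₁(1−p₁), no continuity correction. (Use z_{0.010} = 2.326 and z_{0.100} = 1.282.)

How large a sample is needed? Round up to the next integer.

n = 103

n = [z_α·√(p₀q₀) + z_β·√(p₁q₁)]² / (p₁ − p₀)²
  = [2.326·√(0.61·0.39) + 1.282·√(0.77·0.23)]² / (0.16)²
  = [2.326·0.4877 + 1.282·0.4208]² / 0.0256
  = [1.6740]² / 0.0256
  = 109.47
Finite-population correction (N = 1660): 109.47 / (1 + (109.47 − 1)/1660) = 102.75.
Round up → n = 103.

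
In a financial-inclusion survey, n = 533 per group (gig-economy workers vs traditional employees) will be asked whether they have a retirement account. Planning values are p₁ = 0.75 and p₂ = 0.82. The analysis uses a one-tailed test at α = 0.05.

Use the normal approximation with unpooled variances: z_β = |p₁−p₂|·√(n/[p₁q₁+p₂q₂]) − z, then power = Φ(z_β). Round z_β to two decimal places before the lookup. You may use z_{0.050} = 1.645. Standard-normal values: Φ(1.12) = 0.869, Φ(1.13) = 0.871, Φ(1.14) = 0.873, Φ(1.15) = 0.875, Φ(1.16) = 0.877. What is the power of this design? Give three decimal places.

z_β = |p₁−p₂|·√(n/[p₁q₁+p₂q₂]) − z_α
    = 0.07 · √(533/0.3351) − 1.645
    = 0.07 · 39.8820 − 1.645
    = 2.7917 − 1.645 = 1.1467 → 1.15
Power = Φ(1.15) = 0.875.

Power ≈ 0.875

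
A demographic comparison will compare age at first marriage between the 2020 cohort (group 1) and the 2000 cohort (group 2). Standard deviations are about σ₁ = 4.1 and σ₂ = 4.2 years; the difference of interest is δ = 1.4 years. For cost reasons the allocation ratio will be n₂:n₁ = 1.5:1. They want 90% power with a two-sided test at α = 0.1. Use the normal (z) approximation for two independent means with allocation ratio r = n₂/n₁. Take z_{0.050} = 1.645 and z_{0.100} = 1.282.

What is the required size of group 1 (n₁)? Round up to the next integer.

n₁ = (z_{α/2} + z_β)² · (σ₁² + σ₂²/r) / δ²
   = (1.645 + 1.282)² · (4.1² + 4.2²/1.5) / 1.4²
   = 8.5673 · (16.81 + 11.76) / 1.96
   = 8.5673 · 28.57 / 1.96
   = 124.88
Round up → n₁ = 125; n₂ = r·n₁ = 1.5 × 125 = 188.

n₁ = 125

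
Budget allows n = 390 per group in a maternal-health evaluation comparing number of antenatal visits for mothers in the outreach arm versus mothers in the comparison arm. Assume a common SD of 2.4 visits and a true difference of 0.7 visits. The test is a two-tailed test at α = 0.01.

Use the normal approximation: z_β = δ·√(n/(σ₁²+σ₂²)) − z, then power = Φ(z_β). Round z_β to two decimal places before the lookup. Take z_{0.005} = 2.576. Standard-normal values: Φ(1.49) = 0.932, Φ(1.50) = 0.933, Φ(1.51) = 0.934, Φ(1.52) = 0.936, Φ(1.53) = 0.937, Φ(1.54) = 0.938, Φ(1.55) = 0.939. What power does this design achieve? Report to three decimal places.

Power ≈ 0.933

z_β = δ·√(n/(σ₁²+σ₂²)) − z_{α/2}
    = 0.7 · √(390/11.52) − 2.576
    = 0.7 · 5.81843 − 2.576
    = 4.0729 − 2.576 = 1.4969 → 1.50
Power = Φ(1.50) = 0.933.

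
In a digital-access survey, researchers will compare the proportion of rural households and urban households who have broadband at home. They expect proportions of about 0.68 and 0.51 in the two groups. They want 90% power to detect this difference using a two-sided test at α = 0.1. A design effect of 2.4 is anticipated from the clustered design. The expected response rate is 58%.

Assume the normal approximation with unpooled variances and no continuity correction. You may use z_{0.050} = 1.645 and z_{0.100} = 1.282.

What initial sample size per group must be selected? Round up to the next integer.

n = (z_{α/2} + z_β)² · [p₁(1−p₁) + p₂(1−p₂)] / (p₁ − p₂)²
  = (1.645 + 1.282)² · (0.68·0.32 + 0.51·0.49) / (0.17)²
  = (2.927)² · (0.2176 + 0.2499) / 0.0289
  = 8.5673 · 0.4675 / 0.0289
  = 138.59
Design effect: 2.4 × 138.59 = 332.61.
Adjust for 58% response: 332.61 / 0.58 = 573.47.
Round up → n = 574 per group.

n = 574 per group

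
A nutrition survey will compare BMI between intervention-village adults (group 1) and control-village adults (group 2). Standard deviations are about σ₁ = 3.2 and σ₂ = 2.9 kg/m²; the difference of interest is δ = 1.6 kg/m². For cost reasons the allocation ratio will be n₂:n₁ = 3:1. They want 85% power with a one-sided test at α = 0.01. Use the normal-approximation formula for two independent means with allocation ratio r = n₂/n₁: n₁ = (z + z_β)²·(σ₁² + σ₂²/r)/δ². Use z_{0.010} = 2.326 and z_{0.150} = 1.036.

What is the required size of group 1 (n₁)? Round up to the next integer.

n₁ = (z_α + z_β)² · (σ₁² + σ₂²/r) / δ²
   = (2.326 + 1.036)² · (3.2² + 2.9²/3) / 1.6²
   = 11.3030 · (10.24 + 2.8033) / 2.56
   = 11.3030 · 13.0433 / 2.56
   = 57.59
Round up → n₁ = 58; n₂ = r·n₁ = 3 × 58 = 174.

n₁ = 58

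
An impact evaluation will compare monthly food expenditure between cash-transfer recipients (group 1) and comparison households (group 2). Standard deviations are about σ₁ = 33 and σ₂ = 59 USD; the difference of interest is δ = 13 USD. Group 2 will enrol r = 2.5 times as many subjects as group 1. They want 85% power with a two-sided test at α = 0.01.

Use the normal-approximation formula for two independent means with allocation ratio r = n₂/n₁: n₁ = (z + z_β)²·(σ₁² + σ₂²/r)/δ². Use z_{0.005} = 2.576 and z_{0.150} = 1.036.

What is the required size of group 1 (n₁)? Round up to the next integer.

n₁ = 192

n₁ = (z_{α/2} + z_β)² · (σ₁² + σ₂²/r) / δ²
   = (2.576 + 1.036)² · (33² + 59²/2.5) / 13²
   = 13.0465 · (1089 + 1392.4) / 169
   = 13.0465 · 2481.4 / 169
   = 191.56
Round up → n₁ = 192; n₂ = r·n₁ = 2.5 × 192 = 480.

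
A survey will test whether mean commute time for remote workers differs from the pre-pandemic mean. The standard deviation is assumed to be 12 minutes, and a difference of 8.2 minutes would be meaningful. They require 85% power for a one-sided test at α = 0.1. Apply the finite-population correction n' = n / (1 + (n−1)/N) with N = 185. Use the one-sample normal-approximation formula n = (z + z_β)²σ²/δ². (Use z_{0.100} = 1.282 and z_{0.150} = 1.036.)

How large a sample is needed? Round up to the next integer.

n = 11

n = (z_α + z_β)² · σ² / δ²
  = (1.282 + 1.036)² · 12² / 8.2²
  = 5.3731 · 144 / 67.24
  = 11.51
Finite-population correction (N = 185): 11.51 / (1 + (11.51 − 1)/185) = 10.89.
Round up → n = 11.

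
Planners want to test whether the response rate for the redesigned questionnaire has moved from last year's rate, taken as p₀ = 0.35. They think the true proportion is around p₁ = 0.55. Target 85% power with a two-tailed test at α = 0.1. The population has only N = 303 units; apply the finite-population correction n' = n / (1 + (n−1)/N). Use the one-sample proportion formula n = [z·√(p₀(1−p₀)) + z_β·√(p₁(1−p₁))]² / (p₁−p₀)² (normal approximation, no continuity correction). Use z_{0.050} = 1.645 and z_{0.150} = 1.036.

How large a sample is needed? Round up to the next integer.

n = 38

n = [z_{α/2}·√(p₀q₀) + z_β·√(p₁q₁)]² / (p₁ − p₀)²
  = [1.645·√(0.35·0.65) + 1.036·√(0.55·0.45)]² / (0.20)²
  = [1.645·0.4770 + 1.036·0.4975]² / 0.0400
  = [1.3000]² / 0.0400
  = 42.25
Finite-population correction (N = 303): 42.25 / (1 + (42.25 − 1)/303) = 37.19.
Round up → n = 38.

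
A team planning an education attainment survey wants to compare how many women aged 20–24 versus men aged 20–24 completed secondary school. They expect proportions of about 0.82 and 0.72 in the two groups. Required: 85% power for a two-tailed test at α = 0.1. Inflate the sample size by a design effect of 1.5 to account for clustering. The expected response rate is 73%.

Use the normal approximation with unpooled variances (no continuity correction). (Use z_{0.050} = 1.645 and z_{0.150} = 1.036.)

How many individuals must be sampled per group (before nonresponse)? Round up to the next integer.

n = (z_{α/2} + z_β)² · [p₁(1−p₁) + p₂(1−p₂)] / (p₁ − p₂)²
  = (1.645 + 1.036)² · (0.82·0.18 + 0.72·0.28) / (0.10)²
  = (2.681)² · (0.1476 + 0.2016) / 0.0100
  = 7.1878 · 0.3492 / 0.0100
  = 251.00
Design effect: 1.5 × 251.00 = 376.49.
Adjust for 73% response: 376.49 / 0.73 = 515.75.
Round up → n = 516 per group.

n = 516 per group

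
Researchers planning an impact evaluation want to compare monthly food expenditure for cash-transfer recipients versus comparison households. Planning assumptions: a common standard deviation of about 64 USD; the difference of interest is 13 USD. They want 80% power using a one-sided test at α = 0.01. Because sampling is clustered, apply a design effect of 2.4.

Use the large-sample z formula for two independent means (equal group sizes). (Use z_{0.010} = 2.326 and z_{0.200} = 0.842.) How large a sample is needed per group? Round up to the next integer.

n = 1168 per group

n = (z_α + z_β)² · (σ₁² + σ₂²) / δ²
  = (2.326 + 0.842)² · (2·64² = 8192) / 13²
  = 10.0362 · 8192 / 169
  = 486.49
Design effect: 2.4 × 486.49 = 1167.58.
Round up → n = 1168 per group.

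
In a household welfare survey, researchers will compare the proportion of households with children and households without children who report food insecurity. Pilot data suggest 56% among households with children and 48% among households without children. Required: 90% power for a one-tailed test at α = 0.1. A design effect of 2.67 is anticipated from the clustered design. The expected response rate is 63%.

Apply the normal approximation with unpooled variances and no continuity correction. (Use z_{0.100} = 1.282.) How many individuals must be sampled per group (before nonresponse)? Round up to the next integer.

n = 2160 per group

n = (z_α + z_β)² · [p₁(1−p₁) + p₂(1−p₂)] / (p₁ − p₂)²
  = (1.282 + 1.282)² · (0.56·0.44 + 0.48·0.52) / (0.08)²
  = (2.564)² · (0.2464 + 0.2496) / 0.0064
  = 6.5741 · 0.4960 / 0.0064
  = 509.49
Design effect: 2.67 × 509.49 = 1360.34.
Adjust for 63% response: 1360.34 / 0.63 = 2159.28.
Round up → n = 2160 per group.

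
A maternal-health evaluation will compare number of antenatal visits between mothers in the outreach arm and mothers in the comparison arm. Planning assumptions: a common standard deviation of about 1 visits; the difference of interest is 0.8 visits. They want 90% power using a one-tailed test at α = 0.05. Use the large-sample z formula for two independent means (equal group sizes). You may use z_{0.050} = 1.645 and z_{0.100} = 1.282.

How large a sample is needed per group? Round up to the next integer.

n = 27 per group

n = (z_α + z_β)² · (σ₁² + σ₂²) / δ²
  = (1.645 + 1.282)² · (2·1² = 2) / 0.8²
  = 8.5673 · 2 / 0.64
  = 26.77
Round up → n = 27 per group.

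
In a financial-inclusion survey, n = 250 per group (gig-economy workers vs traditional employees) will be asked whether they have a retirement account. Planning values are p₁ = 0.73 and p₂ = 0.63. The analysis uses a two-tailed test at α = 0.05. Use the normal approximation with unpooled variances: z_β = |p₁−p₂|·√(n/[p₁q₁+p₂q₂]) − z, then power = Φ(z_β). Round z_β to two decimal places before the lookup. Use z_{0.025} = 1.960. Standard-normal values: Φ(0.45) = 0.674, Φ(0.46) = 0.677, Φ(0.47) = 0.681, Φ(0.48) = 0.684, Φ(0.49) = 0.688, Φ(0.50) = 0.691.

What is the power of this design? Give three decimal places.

z_β = |p₁−p₂|·√(n/[p₁q₁+p₂q₂]) − z_{α/2}
    = 0.10 · √(250/0.4302) − 1.960
    = 0.10 · 24.1065 − 1.960
    = 2.4107 − 1.960 = 0.4507 → 0.45
Power = Φ(0.45) = 0.674.

Power ≈ 0.674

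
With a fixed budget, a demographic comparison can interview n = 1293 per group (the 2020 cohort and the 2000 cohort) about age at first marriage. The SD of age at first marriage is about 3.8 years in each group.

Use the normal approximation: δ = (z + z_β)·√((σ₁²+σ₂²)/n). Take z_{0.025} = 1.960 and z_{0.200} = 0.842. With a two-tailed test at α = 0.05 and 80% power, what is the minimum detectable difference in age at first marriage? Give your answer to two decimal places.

Minimum detectable difference ≈ 0.42 years

δ = (z_{α/2} + z_β) · √((σ₁²+σ₂²)/n)
  = (1.960 + 0.842) · √(28.88/1293)
  = 2.802 · √0.02234
  = 2.802 · 0.1495
  = 0.4188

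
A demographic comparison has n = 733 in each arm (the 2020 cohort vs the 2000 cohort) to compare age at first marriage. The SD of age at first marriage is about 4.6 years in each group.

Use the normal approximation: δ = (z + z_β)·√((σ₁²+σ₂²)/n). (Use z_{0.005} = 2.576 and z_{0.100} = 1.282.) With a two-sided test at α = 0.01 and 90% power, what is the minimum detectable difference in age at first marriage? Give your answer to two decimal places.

Minimum detectable difference ≈ 0.93 years

δ = (z_{α/2} + z_β) · √((σ₁²+σ₂²)/n)
  = (2.576 + 1.282) · √(42.32/733)
  = 3.858 · √0.05774
  = 3.858 · 0.2403
  = 0.9270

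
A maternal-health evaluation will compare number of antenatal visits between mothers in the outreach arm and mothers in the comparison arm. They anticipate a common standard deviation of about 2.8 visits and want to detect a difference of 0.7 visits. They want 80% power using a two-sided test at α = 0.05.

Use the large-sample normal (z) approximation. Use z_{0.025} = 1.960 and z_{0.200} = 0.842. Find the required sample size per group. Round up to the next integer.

n = (z_{α/2} + z_β)² · (σ₁² + σ₂²) / δ²
  = (1.960 + 0.842)² · (2·2.8² = 15.68) / 0.7²
  = 7.8512 · 15.68 / 0.49
  = 251.24
Round up → n = 252 per group.

n = 252 per group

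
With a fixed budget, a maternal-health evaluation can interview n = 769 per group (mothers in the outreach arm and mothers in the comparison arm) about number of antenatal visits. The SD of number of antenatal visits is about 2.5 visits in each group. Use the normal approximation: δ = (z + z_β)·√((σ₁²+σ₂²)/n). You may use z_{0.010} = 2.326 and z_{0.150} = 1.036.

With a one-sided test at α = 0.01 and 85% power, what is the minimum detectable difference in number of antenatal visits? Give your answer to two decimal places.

Minimum detectable difference ≈ 0.43 visits

δ = (z_α + z_β) · √((σ₁²+σ₂²)/n)
  = (2.326 + 1.036) · √(12.5/769)
  = 3.362 · √0.01625
  = 3.362 · 0.1275
  = 0.4286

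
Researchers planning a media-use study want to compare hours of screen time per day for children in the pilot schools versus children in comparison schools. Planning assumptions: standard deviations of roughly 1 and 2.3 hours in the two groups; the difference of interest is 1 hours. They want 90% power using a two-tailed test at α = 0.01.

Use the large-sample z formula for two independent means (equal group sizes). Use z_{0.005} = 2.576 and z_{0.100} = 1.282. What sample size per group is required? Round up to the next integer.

n = (z_{α/2} + z_β)² · (σ₁² + σ₂²) / δ²
  = (2.576 + 1.282)² · (1² + 2.3² = 6.29) / 1²
  = 14.8842 · 6.29 / 1
  = 93.62
Round up → n = 94 per group.

n = 94 per group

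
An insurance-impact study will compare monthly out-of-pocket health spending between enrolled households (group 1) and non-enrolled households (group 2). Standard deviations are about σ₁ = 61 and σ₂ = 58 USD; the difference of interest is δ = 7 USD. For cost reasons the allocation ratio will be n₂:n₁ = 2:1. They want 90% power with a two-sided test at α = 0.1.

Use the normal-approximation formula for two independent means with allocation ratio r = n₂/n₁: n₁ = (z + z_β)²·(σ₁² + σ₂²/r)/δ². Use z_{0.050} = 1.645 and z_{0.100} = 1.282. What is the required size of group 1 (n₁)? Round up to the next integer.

n₁ = 945

n₁ = (z_{α/2} + z_β)² · (σ₁² + σ₂²/r) / δ²
   = (1.645 + 1.282)² · (61² + 58²/2) / 7²
   = 8.5673 · (3721 + 1682) / 49
   = 8.5673 · 5403 / 49
   = 944.68
Round up → n₁ = 945; n₂ = r·n₁ = 2 × 945 = 1890.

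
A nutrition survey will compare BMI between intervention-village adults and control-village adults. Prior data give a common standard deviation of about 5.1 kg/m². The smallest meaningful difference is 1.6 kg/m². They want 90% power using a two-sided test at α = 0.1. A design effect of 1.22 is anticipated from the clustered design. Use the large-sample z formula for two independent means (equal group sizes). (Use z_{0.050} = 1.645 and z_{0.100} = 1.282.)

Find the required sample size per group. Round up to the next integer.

n = 213 per group

n = (z_{α/2} + z_β)² · (σ₁² + σ₂²) / δ²
  = (1.645 + 1.282)² · (2·5.1² = 52.02) / 1.6²
  = 8.5673 · 52.02 / 2.56
  = 174.09
Design effect: 1.22 × 174.09 = 212.39.
Round up → n = 213 per group.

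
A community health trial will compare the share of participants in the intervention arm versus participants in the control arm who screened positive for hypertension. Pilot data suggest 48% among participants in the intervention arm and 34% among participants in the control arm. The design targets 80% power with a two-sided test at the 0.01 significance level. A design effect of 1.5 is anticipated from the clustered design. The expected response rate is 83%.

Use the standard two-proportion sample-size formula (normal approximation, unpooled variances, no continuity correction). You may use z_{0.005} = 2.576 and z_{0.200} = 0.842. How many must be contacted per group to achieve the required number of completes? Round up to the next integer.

n = 511 per group

n = (z_{α/2} + z_β)² · [p₁(1−p₁) + p₂(1−p₂)] / (p₁ − p₂)²
  = (2.576 + 0.842)² · (0.48·0.52 + 0.34·0.66) / (0.14)²
  = (3.418)² · (0.2496 + 0.2244) / 0.0196
  = 11.6827 · 0.4740 / 0.0196
  = 282.53
Design effect: 1.5 × 282.53 = 423.80.
Adjust for 83% response: 423.80 / 0.83 = 510.60.
Round up → n = 511 per group.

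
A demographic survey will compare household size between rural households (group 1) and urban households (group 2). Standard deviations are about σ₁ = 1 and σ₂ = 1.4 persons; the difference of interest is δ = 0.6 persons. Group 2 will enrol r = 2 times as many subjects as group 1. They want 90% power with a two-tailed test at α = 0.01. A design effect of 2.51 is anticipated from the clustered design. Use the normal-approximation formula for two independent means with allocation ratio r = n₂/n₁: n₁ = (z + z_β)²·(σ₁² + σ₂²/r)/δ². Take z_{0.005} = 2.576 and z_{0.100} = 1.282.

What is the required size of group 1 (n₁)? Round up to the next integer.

n₁ = (z_{α/2} + z_β)² · (σ₁² + σ₂²/r) / δ²
   = (2.576 + 1.282)² · (1² + 1.4²/2) / 0.6²
   = 14.8842 · (1 + 0.98) / 0.36
   = 14.8842 · 1.98 / 0.36
   = 81.86
Design effect: 2.51 × 81.86 = 205.48.
Round up → n₁ = 206; n₂ = r·n₁ = 2 × 206 = 412.

n₁ = 206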